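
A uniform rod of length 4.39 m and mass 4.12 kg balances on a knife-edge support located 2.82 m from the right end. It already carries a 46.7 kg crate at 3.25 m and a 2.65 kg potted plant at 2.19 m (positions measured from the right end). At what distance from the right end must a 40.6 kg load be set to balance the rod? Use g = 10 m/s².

About the knife-edge support (at 2.82 m from the right end):
Beam weight: 4.12 × 10 = 41.2 N down at 2.195 m → arm 0.625 m, τ = 41.2 × 0.625 = 25.75 N·m clockwise.
Crate: 46.7 × 10 = 467 N down at 3.25 m → arm 0.43 m, τ = 467 × 0.43 = 200.8 N·m counterclockwise.
Potted plant: 2.65 × 10 = 26.5 N down at 2.19 m → arm 0.63 m, τ = 26.5 × 0.63 = 16.7 N·m clockwise.
Net moment of existing loads = 158.4 N·m counterclockwise.
The load weighs 40.6 × 10 = 406 N and must supply an equal clockwise moment, so its lever arm about the knife-edge support is 158.4 / 406 = 0.39 m.
That puts it at 2.82 − 0.39 = 2.43 m from the right end.

x ≈ 2.43 m from the right end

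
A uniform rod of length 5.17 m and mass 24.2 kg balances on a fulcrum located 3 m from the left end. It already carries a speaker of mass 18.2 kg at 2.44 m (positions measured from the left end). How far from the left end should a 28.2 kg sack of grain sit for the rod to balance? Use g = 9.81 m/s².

Take moments about the fulcrum (at 3 m from the left end).
Beam weight: 24.2 × 9.81 = 237.4 N down at 2.585 m → arm 0.415 m, τ = 237.4 × 0.415 = 98.52 N·m counterclockwise.
Speaker: 18.2 × 9.81 = 178.5 N down at 2.44 m → arm 0.56 m, τ = 178.5 × 0.56 = 99.96 N·m counterclockwise.
Net moment of existing loads = 198.5 N·m counterclockwise.
The sack of grain weighs 28.2 × 9.81 = 276.6 N and must supply an equal clockwise moment, so its lever arm about the fulcrum is 198.5 / 276.6 = 0.718 m.
That puts it at 3 + 0.718 = 3.72 m from the left end.

x ≈ 3.72 m from the left end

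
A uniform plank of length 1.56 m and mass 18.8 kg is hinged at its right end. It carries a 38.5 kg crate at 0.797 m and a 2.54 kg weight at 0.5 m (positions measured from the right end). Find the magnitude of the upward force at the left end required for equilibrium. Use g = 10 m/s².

F ≈ 299 N

About the right end:
Beam weight: 18.8 × 10 = 188 N down at 0.78 m → arm 0.78 m, τ = 188 × 0.78 = 146.6 N·m counterclockwise.
Crate: 38.5 × 10 = 385 N down at 0.797 m → arm 0.797 m, τ = 385 × 0.797 = 306.8 N·m counterclockwise.
Weight: 2.54 × 10 = 25.4 N down at 0.5 m → arm 0.5 m, τ = 25.4 × 0.5 = 12.7 N·m counterclockwise.
Net moment of the loads = 466.1 N·m counterclockwise.
The upward force F acts at the left end, arm 1.56 m, giving F × 1.56 clockwise.
For rotational equilibrium, F × 1.56 = 466.1, so F = 466.1 / 1.56 = 299 N.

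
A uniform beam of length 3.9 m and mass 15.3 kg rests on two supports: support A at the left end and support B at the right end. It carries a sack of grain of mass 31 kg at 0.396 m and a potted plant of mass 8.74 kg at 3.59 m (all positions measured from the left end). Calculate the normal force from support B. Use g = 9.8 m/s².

R_B ≈ 185 N

About support A:
Beam weight: 15.3 × 9.8 = 149.9 N down at 1.95 m → arm 1.95 m, τ = 149.9 × 1.95 = 292.3 N·m clockwise.
Sack of grain: 31 × 9.8 = 303.8 N down at 0.396 m → arm 0.396 m, τ = 303.8 × 0.396 = 120.3 N·m clockwise.
Potted plant: 8.74 × 9.8 = 85.65 N down at 3.59 m → arm 3.59 m, τ = 85.65 × 3.59 = 307.5 N·m clockwise.
Net load moment about support A = 720.1 N·m clockwise.
Reaction R at support B is upward at 3.9 m, arm 3.9 m → moment R × 3.9 counterclockwise.
Setting net torque to zero: R × 3.9 = 720.1 → R = 185 N.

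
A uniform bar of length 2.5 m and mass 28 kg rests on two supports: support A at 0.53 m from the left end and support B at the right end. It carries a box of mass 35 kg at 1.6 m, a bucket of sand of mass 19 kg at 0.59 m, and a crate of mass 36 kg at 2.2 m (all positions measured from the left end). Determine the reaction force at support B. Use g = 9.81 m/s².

R_B ≈ 592 N

Take moments about support A.
Beam weight: 28 × 9.81 = 274.7 N down at 1.25 m → arm 0.72 m, τ = 274.7 × 0.72 = 197.8 N·m clockwise.
Box: 35 × 9.81 = 343.4 N down at 1.6 m → arm 1.07 m, τ = 343.4 × 1.07 = 367.4 N·m clockwise.
Bucket of sand: 19 × 9.81 = 186.4 N down at 0.59 m → arm 0.06 m, τ = 186.4 × 0.06 = 11.18 N·m clockwise.
Crate: 36 × 9.81 = 353.2 N down at 2.2 m → arm 1.67 m, τ = 353.2 × 1.67 = 589.8 N·m clockwise.
Net load moment about support A = 1166 N·m clockwise.
Reaction R at support B is upward at 2.5 m, arm 1.97 m → moment R × 1.97 counterclockwise.
For rotational equilibrium, R × 1.97 = 1166, so R = 592 N.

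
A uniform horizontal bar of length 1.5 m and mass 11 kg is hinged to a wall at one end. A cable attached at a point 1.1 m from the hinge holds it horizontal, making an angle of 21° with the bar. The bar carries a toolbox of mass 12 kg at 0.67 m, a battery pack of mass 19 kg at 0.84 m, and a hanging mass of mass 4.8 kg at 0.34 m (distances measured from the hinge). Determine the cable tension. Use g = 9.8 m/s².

Taking torques about the hinge:
Beam weight: 11 × 9.8 = 107.8 N down at 0.75 m → arm 0.75 m, τ = 107.8 × 0.75 = 80.85 N·m clockwise.
Toolbox: 12 × 9.8 = 117.6 N down at 0.67 m → arm 0.67 m, τ = 117.6 × 0.67 = 78.79 N·m clockwise.
Battery pack: 19 × 9.8 = 186.2 N down at 0.84 m → arm 0.84 m, τ = 186.2 × 0.84 = 156.4 N·m clockwise.
Hanging mass: 4.8 × 9.8 = 47.04 N down at 0.34 m → arm 0.34 m, τ = 47.04 × 0.34 = 15.99 N·m clockwise.
Total clockwise load moment = 332 N·m.
The cable tension T acts at 1.1 m; only its component perpendicular to the bar, T sinθ, produces torque. sin 21° = 0.3584.
Στ = 0 ⇒ T × 1.1 × 0.3584 = 332 ⇒ T = 332 / 0.3942 = 842 N.

T ≈ 842 N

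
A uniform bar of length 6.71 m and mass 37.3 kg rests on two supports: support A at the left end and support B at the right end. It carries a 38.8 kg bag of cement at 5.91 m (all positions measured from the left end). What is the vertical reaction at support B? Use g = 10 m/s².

R_B ≈ 528 N

Taking torques about support A:
Beam weight: 37.3 × 10 = 373 N down at 3.355 m → arm 3.355 m, τ = 373 × 3.355 = 1251 N·m clockwise.
Bag of cement: 38.8 × 10 = 388 N down at 5.91 m → arm 5.91 m, τ = 388 × 5.91 = 2293 N·m clockwise.
Net load moment about support A = 3544 N·m clockwise.
Reaction R at support B is upward at 6.71 m, arm 6.71 m → moment R × 6.71 counterclockwise.
For rotational equilibrium, R × 6.71 = 3544, so R = 528 N.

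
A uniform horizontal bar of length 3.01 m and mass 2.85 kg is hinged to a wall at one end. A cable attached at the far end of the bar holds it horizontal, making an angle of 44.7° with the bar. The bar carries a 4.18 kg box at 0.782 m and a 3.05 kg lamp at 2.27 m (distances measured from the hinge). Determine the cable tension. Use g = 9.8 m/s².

Taking torques about the hinge:
Beam weight: 2.85 × 9.8 = 27.93 N down at 1.505 m → arm 1.505 m, τ = 27.93 × 1.505 = 42.03 N·m clockwise.
Box: 4.18 × 9.8 = 40.96 N down at 0.782 m → arm 0.782 m, τ = 40.96 × 0.782 = 32.03 N·m clockwise.
Lamp: 3.05 × 9.8 = 29.89 N down at 2.27 m → arm 2.27 m, τ = 29.89 × 2.27 = 67.85 N·m clockwise.
Total clockwise load moment = 141.9 N·m.
The cable tension T acts at 3.01 m; only its component perpendicular to the bar, T sinθ, produces torque. sin 44.7° = 0.7034.
For rotational equilibrium, T × 3.01 × 0.7034 = 141.9, so T = 141.9 / 2.117 = 67 N.

T ≈ 67 N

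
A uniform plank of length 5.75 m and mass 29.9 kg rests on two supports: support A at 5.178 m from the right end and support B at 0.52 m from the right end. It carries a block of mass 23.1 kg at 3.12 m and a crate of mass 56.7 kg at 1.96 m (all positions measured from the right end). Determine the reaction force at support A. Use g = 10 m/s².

R_A ≈ 455 N

Sum moments about support B (its reaction then has zero moment arm).
Beam weight: 29.9 × 10 = 299 N down at 2.875 m → arm 2.355 m, τ = 299 × 2.355 = 704.1 N·m counterclockwise.
Block: 23.1 × 10 = 231 N down at 3.12 m → arm 2.6 m, τ = 231 × 2.6 = 600.6 N·m counterclockwise.
Crate: 56.7 × 10 = 567 N down at 1.96 m → arm 1.44 m, τ = 567 × 1.44 = 816.5 N·m counterclockwise.
Net load moment about support B = 2121 N·m counterclockwise.
Reaction R at support A is upward at 5.178 m, arm 4.658 m → moment R × 4.658 clockwise.
Setting net torque to zero: R × 4.658 = 2121 → R = 455 N.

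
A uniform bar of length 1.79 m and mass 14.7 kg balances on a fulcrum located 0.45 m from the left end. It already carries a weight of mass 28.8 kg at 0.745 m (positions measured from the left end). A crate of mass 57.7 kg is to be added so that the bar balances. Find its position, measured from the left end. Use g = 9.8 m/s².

Take moments about the fulcrum (at 0.45 m from the left end).
Beam weight: 14.7 × 9.8 = 144.1 N down at 0.895 m → arm 0.445 m, τ = 144.1 × 0.445 = 64.12 N·m clockwise.
Weight: 28.8 × 9.8 = 282.2 N down at 0.745 m → arm 0.295 m, τ = 282.2 × 0.295 = 83.25 N·m clockwise.
Net moment of existing loads = 147.4 N·m clockwise.
The crate weighs 57.7 × 9.8 = 565.5 N and must supply an equal counterclockwise moment, so its lever arm about the fulcrum is 147.4 / 565.5 = 0.261 m.
That puts it at 0.45 − 0.261 = 0.189 m from the left end.

x ≈ 0.189 m from the left end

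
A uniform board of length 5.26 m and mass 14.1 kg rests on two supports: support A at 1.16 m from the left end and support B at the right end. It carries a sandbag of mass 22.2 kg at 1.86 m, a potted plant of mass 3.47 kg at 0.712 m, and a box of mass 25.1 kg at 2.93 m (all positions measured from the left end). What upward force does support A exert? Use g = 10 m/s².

R_A ≈ 456 N

Taking torques about support B:
Beam weight: 14.1 × 10 = 141 N down at 2.63 m → arm 2.63 m, τ = 141 × 2.63 = 370.8 N·m counterclockwise.
Sandbag: 22.2 × 10 = 222 N down at 1.86 m → arm 3.4 m, τ = 222 × 3.4 = 754.8 N·m counterclockwise.
Potted plant: 3.47 × 10 = 34.7 N down at 0.712 m → arm 4.548 m, τ = 34.7 × 4.548 = 157.8 N·m counterclockwise.
Box: 25.1 × 10 = 251 N down at 2.93 m → arm 2.33 m, τ = 251 × 2.33 = 584.8 N·m counterclockwise.
Net load moment about support B = 1868 N·m counterclockwise.
Reaction R at support A is upward at 1.16 m, arm 4.1 m → moment R × 4.1 clockwise.
Setting net torque to zero: R × 4.1 = 1868 → R = 456 N.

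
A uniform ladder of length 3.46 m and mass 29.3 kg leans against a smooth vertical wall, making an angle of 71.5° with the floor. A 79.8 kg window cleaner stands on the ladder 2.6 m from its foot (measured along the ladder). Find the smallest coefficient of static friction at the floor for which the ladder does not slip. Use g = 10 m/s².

Sum moments about the foot of the ladder (the floor normal and friction both act there and drop out).
Ladder weight 29.3×10 = 293 N acts at 1.73 m along the ladder; its horizontal arm is 1.73·cos71.5° = 0.5489 m → τ = 160.8 N·m clockwise.
Window cleaner: 79.8×10 = 798 N at 2.6 m → arm 0.825 m → τ = 658.3 N·m clockwise.
Wall normal N acts horizontally at the top; its moment arm is the height L sinθ = 3.46·sin71.5° = 3.281 m, counterclockwise.
Balancing moments: N × 3.281 = 819.1, giving N = 249.6 N.
ΣFx = 0 ⇒ f = N_wall = 249.6 N. ΣFy = 0 ⇒ N_floor = 1091 N.
μ_min = f / N_floor = 249.6 / 1091 = 0.229.

μ_min ≈ 0.229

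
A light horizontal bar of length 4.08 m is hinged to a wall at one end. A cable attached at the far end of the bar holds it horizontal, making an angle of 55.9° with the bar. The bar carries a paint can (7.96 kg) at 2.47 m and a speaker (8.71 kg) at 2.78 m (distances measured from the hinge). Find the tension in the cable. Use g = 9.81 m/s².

T ≈ 127 N

Choose the hinge as the axis so the unknown hinge reaction has zero arm there.
Paint can: 7.96 × 9.81 = 78.09 N down at 2.47 m → arm 2.47 m, τ = 78.09 × 2.47 = 192.9 N·m clockwise.
Speaker: 8.71 × 9.81 = 85.45 N down at 2.78 m → arm 2.78 m, τ = 85.45 × 2.78 = 237.6 N·m clockwise.
Total clockwise load moment = 430.5 N·m.
The cable tension T acts at 4.08 m; only its component perpendicular to the bar, T sinθ, produces torque. sin 55.9° = 0.8281.
Setting net torque to zero: T × 4.08 × 0.8281 = 430.5 → T = 430.5 / 3.379 = 127 N.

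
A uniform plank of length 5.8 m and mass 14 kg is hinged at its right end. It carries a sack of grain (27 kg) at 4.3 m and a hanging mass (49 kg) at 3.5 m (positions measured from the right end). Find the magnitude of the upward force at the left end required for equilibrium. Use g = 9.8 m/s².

F ≈ 555 N

About the right end:
Beam weight: 14 × 9.8 = 137.2 N down at 2.9 m → arm 2.9 m, τ = 137.2 × 2.9 = 397.9 N·m counterclockwise.
Sack of grain: 27 × 9.8 = 264.6 N down at 4.3 m → arm 4.3 m, τ = 264.6 × 4.3 = 1138 N·m counterclockwise.
Hanging mass: 49 × 9.8 = 480.2 N down at 3.5 m → arm 3.5 m, τ = 480.2 × 3.5 = 1681 N·m counterclockwise.
Net moment of the loads = 3217 N·m counterclockwise.
The upward force F acts at the left end, arm 5.8 m, giving F × 5.8 clockwise.
For rotational equilibrium, F × 5.8 = 3217, so F = 3217 / 5.8 = 555 N.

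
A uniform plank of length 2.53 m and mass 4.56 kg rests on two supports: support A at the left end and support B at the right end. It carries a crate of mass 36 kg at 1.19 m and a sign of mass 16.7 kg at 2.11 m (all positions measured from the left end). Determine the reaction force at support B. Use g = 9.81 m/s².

Taking torques about support A:
Beam weight: 4.56 × 9.81 = 44.73 N down at 1.265 m → arm 1.265 m, τ = 44.73 × 1.265 = 56.58 N·m clockwise.
Crate: 36 × 9.81 = 353.2 N down at 1.19 m → arm 1.19 m, τ = 353.2 × 1.19 = 420.3 N·m clockwise.
Sign: 16.7 × 9.81 = 163.8 N down at 2.11 m → arm 2.11 m, τ = 163.8 × 2.11 = 345.6 N·m clockwise.
Net load moment about support A = 822.5 N·m clockwise.
Reaction R at support B is upward at 2.53 m, arm 2.53 m → moment R × 2.53 counterclockwise.
For rotational equilibrium, R × 2.53 = 822.5, so R = 325 N.

R_B ≈ 325 N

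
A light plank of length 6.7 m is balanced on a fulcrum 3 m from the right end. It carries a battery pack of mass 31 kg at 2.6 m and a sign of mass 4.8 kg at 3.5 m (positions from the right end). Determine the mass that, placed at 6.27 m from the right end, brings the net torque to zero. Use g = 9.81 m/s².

m ≈ 3.06 kg

Take moments about the fulcrum (at 3 m from the right end).
Battery pack: 31 × 9.81 = 304.1 N down at 2.6 m → arm 0.4 m, τ = 304.1 × 0.4 = 121.6 N·m clockwise.
Sign: 4.8 × 9.81 = 47.09 N down at 3.5 m → arm 0.5 m, τ = 47.09 × 0.5 = 23.55 N·m counterclockwise.
Net moment of known loads = 98.05 N·m clockwise.
An unknown mass m at 6.27 m has arm 3.27 m; its moment is m·g·3.27 counterclockwise.
Setting net torque to zero: m × 9.81 × 3.27 = 98.05 → m = 98.05 / (9.81 × 3.27) = 3.06 kg.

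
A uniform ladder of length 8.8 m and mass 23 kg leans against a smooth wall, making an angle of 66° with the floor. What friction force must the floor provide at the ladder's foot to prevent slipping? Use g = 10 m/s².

f ≈ 51.2 N

Take moments about the foot of the ladder.
Ladder weight 23×10 = 230 N acts at 4.4 m along the ladder; its horizontal arm is 4.4·cos66° = 1.79 m → τ = 411.7 N·m clockwise.
Wall normal N acts horizontally at the top; its moment arm is the height L sinθ = 8.8·sin66° = 8.039 m, counterclockwise.
Στ = 0 ⇒ N × 8.039 = 411.7 ⇒ N = 51.2 N.
ΣFx = 0: friction at the foot balances the wall's push, so f = N_wall = 51.2 N.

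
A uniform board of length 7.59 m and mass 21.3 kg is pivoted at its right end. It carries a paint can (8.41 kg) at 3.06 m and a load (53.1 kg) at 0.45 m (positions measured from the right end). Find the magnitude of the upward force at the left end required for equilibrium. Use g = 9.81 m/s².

F ≈ 169 N

About the right end:
Beam weight: 21.3 × 9.81 = 209 N down at 3.795 m → arm 3.795 m, τ = 209 × 3.795 = 793.2 N·m counterclockwise.
Paint can: 8.41 × 9.81 = 82.5 N down at 3.06 m → arm 3.06 m, τ = 82.5 × 3.06 = 252.5 N·m counterclockwise.
Load: 53.1 × 9.81 = 520.9 N down at 0.45 m → arm 0.45 m, τ = 520.9 × 0.45 = 234.4 N·m counterclockwise.
Net moment of the loads = 1280 N·m counterclockwise.
The upward force F acts at the left end, arm 7.59 m, giving F × 7.59 clockwise.
Setting net torque to zero: F × 7.59 = 1280 → F = 1280 / 7.59 = 169 N.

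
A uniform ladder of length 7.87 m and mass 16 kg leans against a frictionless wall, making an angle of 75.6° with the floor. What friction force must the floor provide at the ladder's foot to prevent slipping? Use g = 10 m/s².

Taking torques about the foot of the ladder:
Ladder weight 16×10 = 160 N acts at 3.935 m along the ladder; its horizontal arm is 3.935·cos75.6° = 0.9786 m → τ = 156.6 N·m clockwise.
Wall normal N acts horizontally at the top; its moment arm is the height L sinθ = 7.87·sin75.6° = 7.623 m, counterclockwise.
For rotational equilibrium, N × 7.623 = 156.6, so N = 20.5 N.
ΣFx = 0: friction at the foot balances the wall's push, so f = N_wall = 20.5 N.

f ≈ 20.5 N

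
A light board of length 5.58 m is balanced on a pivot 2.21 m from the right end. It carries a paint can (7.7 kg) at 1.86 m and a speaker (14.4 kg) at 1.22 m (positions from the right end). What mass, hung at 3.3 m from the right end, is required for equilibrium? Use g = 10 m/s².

Taking torques about the pivot (at 2.21 m from the right end):
Paint can: 7.7 × 10 = 77 N down at 1.86 m → arm 0.35 m, τ = 77 × 0.35 = 26.95 N·m clockwise.
Speaker: 14.4 × 10 = 144 N down at 1.22 m → arm 0.99 m, τ = 144 × 0.99 = 142.6 N·m clockwise.
Net moment of known loads = 169.5 N·m clockwise.
An unknown mass m at 3.3 m has arm 1.09 m; its moment is m·g·1.09 counterclockwise.
Στ = 0 ⇒ m × 10 × 1.09 = 169.5 ⇒ m = 169.5 / (10 × 1.09) = 15.6 kg.

m ≈ 15.6 kg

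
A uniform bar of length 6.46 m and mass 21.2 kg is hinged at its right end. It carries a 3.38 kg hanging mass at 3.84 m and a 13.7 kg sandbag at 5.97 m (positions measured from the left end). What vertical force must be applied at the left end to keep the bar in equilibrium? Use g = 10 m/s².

Taking torques about the right end:
Beam weight: 21.2 × 10 = 212 N down at 3.23 m → arm 3.23 m, τ = 212 × 3.23 = 684.8 N·m counterclockwise.
Hanging mass: 3.38 × 10 = 33.8 N down at 3.84 m → arm 2.62 m, τ = 33.8 × 2.62 = 88.56 N·m counterclockwise.
Sandbag: 13.7 × 10 = 137 N down at 5.97 m → arm 0.49 m, τ = 137 × 0.49 = 67.13 N·m counterclockwise.
Net moment of the loads = 840.5 N·m counterclockwise.
The upward force F acts at the left end, arm 6.46 m, giving F × 6.46 clockwise.
Setting net torque to zero: F × 6.46 = 840.5 → F = 840.5 / 6.46 = 130 N.

F ≈ 130 N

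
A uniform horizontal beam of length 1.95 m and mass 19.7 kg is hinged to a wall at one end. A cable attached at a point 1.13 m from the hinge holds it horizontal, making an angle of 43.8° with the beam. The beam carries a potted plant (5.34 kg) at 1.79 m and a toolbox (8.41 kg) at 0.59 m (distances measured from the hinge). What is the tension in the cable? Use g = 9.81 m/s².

T ≈ 423 N

Choose the hinge as the axis so the unknown hinge reaction has zero arm there.
Beam weight: 19.7 × 9.81 = 193.3 N down at 0.975 m → arm 0.975 m, τ = 193.3 × 0.975 = 188.5 N·m clockwise.
Potted plant: 5.34 × 9.81 = 52.39 N down at 1.79 m → arm 1.79 m, τ = 52.39 × 1.79 = 93.78 N·m clockwise.
Toolbox: 8.41 × 9.81 = 82.5 N down at 0.59 m → arm 0.59 m, τ = 82.5 × 0.59 = 48.67 N·m clockwise.
Total clockwise load moment = 330.9 N·m.
The cable tension T acts at 1.13 m; only its component perpendicular to the beam, T sinθ, produces torque. sin 43.8° = 0.6921.
For rotational equilibrium, T × 1.13 × 0.6921 = 330.9, so T = 330.9 / 0.7821 = 423 N.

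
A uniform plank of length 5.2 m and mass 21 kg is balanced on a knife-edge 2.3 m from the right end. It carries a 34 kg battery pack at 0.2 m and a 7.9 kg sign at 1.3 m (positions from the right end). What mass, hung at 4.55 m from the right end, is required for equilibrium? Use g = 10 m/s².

m ≈ 32.4 kg

About the knife-edge (at 2.3 m from the right end):
Beam weight: 21 × 10 = 210 N down at 2.6 m → arm 0.3 m, τ = 210 × 0.3 = 63 N·m counterclockwise.
Battery pack: 34 × 10 = 340 N down at 0.2 m → arm 2.1 m, τ = 340 × 2.1 = 714 N·m clockwise.
Sign: 7.9 × 10 = 79 N down at 1.3 m → arm 1 m, τ = 79 × 1 = 79 N·m clockwise.
Net moment of known loads = 730 N·m clockwise.
An unknown mass m at 4.55 m has arm 2.25 m; its moment is m·g·2.25 counterclockwise.
Balancing moments: m × 10 × 2.25 = 730, giving m = 730 / (10 × 2.25) = 32.4 kg.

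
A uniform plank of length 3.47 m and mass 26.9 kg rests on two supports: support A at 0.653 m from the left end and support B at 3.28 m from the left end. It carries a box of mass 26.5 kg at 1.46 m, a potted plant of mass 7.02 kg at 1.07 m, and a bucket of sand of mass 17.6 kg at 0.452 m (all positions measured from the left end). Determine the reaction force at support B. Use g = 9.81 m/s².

Choose support A as the axis so its reaction then has zero moment arm.
Beam weight: 26.9 × 9.81 = 263.9 N down at 1.735 m → arm 1.082 m, τ = 263.9 × 1.082 = 285.5 N·m clockwise.
Box: 26.5 × 9.81 = 260 N down at 1.46 m → arm 0.807 m, τ = 260 × 0.807 = 209.8 N·m clockwise.
Potted plant: 7.02 × 9.81 = 68.87 N down at 1.07 m → arm 0.417 m, τ = 68.87 × 0.417 = 28.72 N·m clockwise.
Bucket of sand: 17.6 × 9.81 = 172.7 N down at 0.452 m → arm 0.201 m, τ = 172.7 × 0.201 = 34.71 N·m counterclockwise.
Net load moment about support A = 489.3 N·m clockwise.
Reaction R at support B is upward at 3.28 m, arm 2.627 m → moment R × 2.627 counterclockwise.
For rotational equilibrium, R × 2.627 = 489.3, so R = 186 N.

R_B ≈ 186 N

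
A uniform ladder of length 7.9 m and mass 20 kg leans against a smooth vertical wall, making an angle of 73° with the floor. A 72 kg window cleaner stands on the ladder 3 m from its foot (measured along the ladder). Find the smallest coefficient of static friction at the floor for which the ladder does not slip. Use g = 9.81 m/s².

μ_min ≈ 0.124

Taking torques about the foot of the ladder:
Ladder weight 20×9.81 = 196.2 N acts at 3.95 m along the ladder; its horizontal arm is 3.95·cos73° = 1.155 m → τ = 226.6 N·m clockwise.
Window cleaner: 72×9.81 = 706.3 N at 3 m → arm 0.8771 m → τ = 619.5 N·m clockwise.
Wall normal N acts horizontally at the top; its moment arm is the height L sinθ = 7.9·sin73° = 7.555 m, counterclockwise.
Στ = 0 ⇒ N × 7.555 = 846.1 ⇒ N = 112 N.
ΣFx = 0 ⇒ f = N_wall = 112 N. ΣFy = 0 ⇒ N_floor = 902.5 N.
μ_min = f / N_floor = 112 / 902.5 = 0.124.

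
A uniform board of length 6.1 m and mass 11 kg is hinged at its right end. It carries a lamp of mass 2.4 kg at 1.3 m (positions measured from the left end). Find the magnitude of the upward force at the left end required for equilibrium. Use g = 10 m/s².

F ≈ 73.9 N

Sum moments about the right end (the unknown pivot reaction has zero arm there).
Beam weight: 11 × 10 = 110 N down at 3.05 m → arm 3.05 m, τ = 110 × 3.05 = 335.5 N·m counterclockwise.
Lamp: 2.4 × 10 = 24 N down at 1.3 m → arm 4.8 m, τ = 24 × 4.8 = 115.2 N·m counterclockwise.
Net moment of the loads = 450.7 N·m counterclockwise.
The upward force F acts at the left end, arm 6.1 m, giving F × 6.1 clockwise.
Balancing moments: F × 6.1 = 450.7, giving F = 450.7 / 6.1 = 73.9 N.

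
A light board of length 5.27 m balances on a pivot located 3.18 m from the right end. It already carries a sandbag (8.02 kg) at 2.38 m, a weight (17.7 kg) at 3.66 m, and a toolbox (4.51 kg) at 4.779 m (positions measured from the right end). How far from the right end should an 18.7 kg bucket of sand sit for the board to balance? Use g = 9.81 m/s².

x ≈ 2.68 m from the right end

Taking torques about the pivot (at 3.18 m from the right end):
Sandbag: 8.02 × 9.81 = 78.68 N down at 2.38 m → arm 0.8 m, τ = 78.68 × 0.8 = 62.94 N·m clockwise.
Weight: 17.7 × 9.81 = 173.6 N down at 3.66 m → arm 0.48 m, τ = 173.6 × 0.48 = 83.33 N·m counterclockwise.
Toolbox: 4.51 × 9.81 = 44.24 N down at 4.779 m → arm 1.599 m, τ = 44.24 × 1.599 = 70.74 N·m counterclockwise.
Net moment of existing loads = 91.13 N·m counterclockwise.
The bucket of sand weighs 18.7 × 9.81 = 183.4 N and must supply an equal clockwise moment, so its lever arm about the pivot is 91.13 / 183.4 = 0.497 m.
That puts it at 3.18 − 0.497 = 2.68 m from the right end.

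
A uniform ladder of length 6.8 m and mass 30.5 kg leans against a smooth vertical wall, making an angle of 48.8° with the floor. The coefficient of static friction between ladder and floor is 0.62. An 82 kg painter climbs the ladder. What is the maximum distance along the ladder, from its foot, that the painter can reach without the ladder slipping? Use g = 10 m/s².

Taking torques about the foot of the ladder:
Ladder weight 30.5×10 = 305 N acts at 3.4 m along the ladder; its horizontal arm is 3.4·cos48.8° = 2.24 m → τ = 683.2 N·m clockwise.
Painter weight 82×10 = 820 N at distance d → arm d·cos48.8° → τ = 820·d·0.6587 clockwise.
Wall normal N at the top has arm L sinθ = 5.116 m counterclockwise, so Στ = 0 gives N·5.116 = 683.2 + 540.1·d.
ΣFy = 0 ⇒ N_floor = 1125 N, so the maximum friction is μ_s·N_floor = 0.62×1125 = 697.5 N. ΣFx = 0 ⇒ N_wall = f, so at the slipping point N = 697.5 N.
Substituting: 697.5×5.116 = 683.2 + 540.1·d ⇒ d = (3568 − 683.2) / 540.1 = 5.34 m.

d ≈ 5.34 m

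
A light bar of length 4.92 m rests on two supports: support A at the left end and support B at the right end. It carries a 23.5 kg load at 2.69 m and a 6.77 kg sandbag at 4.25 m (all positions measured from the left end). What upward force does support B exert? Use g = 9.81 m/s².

Take moments about support A.
Load: 23.5 × 9.81 = 230.5 N down at 2.69 m → arm 2.69 m, τ = 230.5 × 2.69 = 620 N·m clockwise.
Sandbag: 6.77 × 9.81 = 66.41 N down at 4.25 m → arm 4.25 m, τ = 66.41 × 4.25 = 282.2 N·m clockwise.
Net load moment about support A = 902.2 N·m clockwise.
Reaction R at support B is upward at 4.92 m, arm 4.92 m → moment R × 4.92 counterclockwise.
For rotational equilibrium, R × 4.92 = 902.2, so R = 183 N.

R_B ≈ 183 N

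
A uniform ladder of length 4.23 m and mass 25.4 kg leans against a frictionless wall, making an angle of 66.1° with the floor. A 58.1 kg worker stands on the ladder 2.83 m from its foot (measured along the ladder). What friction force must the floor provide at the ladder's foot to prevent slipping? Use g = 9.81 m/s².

Choose the foot of the ladder as the axis so the floor normal and friction both act there and drop out.
Ladder weight 25.4×9.81 = 249.2 N acts at 2.115 m along the ladder; its horizontal arm is 2.115·cos66.1° = 0.8569 m → τ = 213.5 N·m clockwise.
Worker: 58.1×9.81 = 570 N at 2.83 m → arm 1.147 m → τ = 653.8 N·m clockwise.
Wall normal N acts horizontally at the top; its moment arm is the height L sinθ = 4.23·sin66.1° = 3.867 m, counterclockwise.
Στ = 0 ⇒ N × 3.867 = 867.3 ⇒ N = 224 N.
ΣFx = 0: friction at the foot balances the wall's push, so f = N_wall = 224 N.

f ≈ 224 N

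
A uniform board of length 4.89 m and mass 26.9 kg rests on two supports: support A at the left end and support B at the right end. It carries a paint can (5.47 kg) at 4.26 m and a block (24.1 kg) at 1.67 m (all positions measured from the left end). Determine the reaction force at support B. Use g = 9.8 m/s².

Taking torques about support A:
Beam weight: 26.9 × 9.8 = 263.6 N down at 2.445 m → arm 2.445 m, τ = 263.6 × 2.445 = 644.5 N·m clockwise.
Paint can: 5.47 × 9.8 = 53.61 N down at 4.26 m → arm 4.26 m, τ = 53.61 × 4.26 = 228.4 N·m clockwise.
Block: 24.1 × 9.8 = 236.2 N down at 1.67 m → arm 1.67 m, τ = 236.2 × 1.67 = 394.5 N·m clockwise.
Net load moment about support A = 1267 N·m clockwise.
Reaction R at support B is upward at 4.89 m, arm 4.89 m → moment R × 4.89 counterclockwise.
Στ = 0 ⇒ R × 4.89 = 1267 ⇒ R = 259 N.

R_B ≈ 259 N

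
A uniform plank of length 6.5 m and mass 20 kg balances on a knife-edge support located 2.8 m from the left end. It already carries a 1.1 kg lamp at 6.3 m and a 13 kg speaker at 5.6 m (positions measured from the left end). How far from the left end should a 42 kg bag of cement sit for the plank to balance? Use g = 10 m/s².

x ≈ 1.63 m from the left end

Take moments about the knife-edge support (at 2.8 m from the left end).
Beam weight: 20 × 10 = 200 N down at 3.25 m → arm 0.45 m, τ = 200 × 0.45 = 90 N·m clockwise.
Lamp: 1.1 × 10 = 11 N down at 6.3 m → arm 3.5 m, τ = 11 × 3.5 = 38.5 N·m clockwise.
Speaker: 13 × 10 = 130 N down at 5.6 m → arm 2.8 m, τ = 130 × 2.8 = 364 N·m clockwise.
Net moment of existing loads = 492.5 N·m clockwise.
The bag of cement weighs 42 × 10 = 420 N and must supply an equal counterclockwise moment, so its lever arm about the knife-edge support is 492.5 / 420 = 1.17 m.
That puts it at 2.8 − 1.17 = 1.63 m from the left end.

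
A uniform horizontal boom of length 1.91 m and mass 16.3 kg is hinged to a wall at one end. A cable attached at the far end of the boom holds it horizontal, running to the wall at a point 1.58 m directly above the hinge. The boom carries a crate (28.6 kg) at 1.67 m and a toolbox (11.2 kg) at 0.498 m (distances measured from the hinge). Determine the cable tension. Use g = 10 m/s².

Take moments about the hinge.
Beam weight: 16.3 × 10 = 163 N down at 0.955 m → arm 0.955 m, τ = 163 × 0.955 = 155.7 N·m clockwise.
Crate: 28.6 × 10 = 286 N down at 1.67 m → arm 1.67 m, τ = 286 × 1.67 = 477.6 N·m clockwise.
Toolbox: 11.2 × 10 = 112 N down at 0.498 m → arm 0.498 m, τ = 112 × 0.498 = 55.78 N·m clockwise.
Total clockwise load moment = 689.1 N·m.
The cable tension T acts at 1.91 m; only its component perpendicular to the boom, T sinθ, produces torque. sinθ = h/√(h²+d²) = 1.58/√(1.58²+1.91²) = 0.6374.
For rotational equilibrium, T × 1.91 × 0.6374 = 689.1, so T = 689.1 / 1.217 = 566 N.

T ≈ 566 N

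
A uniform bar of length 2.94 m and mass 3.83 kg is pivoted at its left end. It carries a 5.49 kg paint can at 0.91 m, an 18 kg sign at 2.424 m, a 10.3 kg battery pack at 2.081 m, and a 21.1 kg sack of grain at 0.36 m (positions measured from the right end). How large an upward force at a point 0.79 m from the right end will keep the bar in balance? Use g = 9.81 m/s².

F ≈ 408 N

Take moments about the left end.
Beam weight: 3.83 × 9.81 = 37.57 N down at 1.47 m → arm 1.47 m, τ = 37.57 × 1.47 = 55.23 N·m clockwise.
Paint can: 5.49 × 9.81 = 53.86 N down at 0.91 m → arm 2.03 m, τ = 53.86 × 2.03 = 109.3 N·m clockwise.
Sign: 18 × 9.81 = 176.6 N down at 2.424 m → arm 0.516 m, τ = 176.6 × 0.516 = 91.13 N·m clockwise.
Battery pack: 10.3 × 9.81 = 101 N down at 2.081 m → arm 0.859 m, τ = 101 × 0.859 = 86.76 N·m clockwise.
Sack of grain: 21.1 × 9.81 = 207 N down at 0.36 m → arm 2.58 m, τ = 207 × 2.58 = 534.1 N·m clockwise.
Net moment of the loads = 876.5 N·m clockwise.
The upward force F acts at a point 0.79 m from the right end, arm 2.15 m, giving F × 2.15 counterclockwise.
Balancing moments: F × 2.15 = 876.5, giving F = 876.5 / 2.15 = 408 N.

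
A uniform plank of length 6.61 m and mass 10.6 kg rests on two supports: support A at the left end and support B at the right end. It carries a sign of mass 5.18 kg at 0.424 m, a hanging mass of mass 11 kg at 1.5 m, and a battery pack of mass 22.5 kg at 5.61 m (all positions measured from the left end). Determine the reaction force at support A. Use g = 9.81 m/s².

R_A ≈ 216 N

Sum moments about support B (its reaction then has zero moment arm).
Beam weight: 10.6 × 9.81 = 104 N down at 3.305 m → arm 3.305 m, τ = 104 × 3.305 = 343.7 N·m counterclockwise.
Sign: 5.18 × 9.81 = 50.82 N down at 0.424 m → arm 6.186 m, τ = 50.82 × 6.186 = 314.4 N·m counterclockwise.
Hanging mass: 11 × 9.81 = 107.9 N down at 1.5 m → arm 5.11 m, τ = 107.9 × 5.11 = 551.4 N·m counterclockwise.
Battery pack: 22.5 × 9.81 = 220.7 N down at 5.61 m → arm 1 m, τ = 220.7 × 1 = 220.7 N·m counterclockwise.
Net load moment about support B = 1430 N·m counterclockwise.
Reaction R at support A is upward at 0 m, arm 6.61 m → moment R × 6.61 clockwise.
Στ = 0 ⇒ R × 6.61 = 1430 ⇒ R = 216 N.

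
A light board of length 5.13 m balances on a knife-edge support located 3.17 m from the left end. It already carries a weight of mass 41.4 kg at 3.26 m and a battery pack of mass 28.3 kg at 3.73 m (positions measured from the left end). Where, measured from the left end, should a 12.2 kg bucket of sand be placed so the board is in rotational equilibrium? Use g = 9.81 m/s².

Choose the knife-edge support (at 3.17 m from the left end) as the axis so the support reaction has zero arm there.
Weight: 41.4 × 9.81 = 406.1 N down at 3.26 m → arm 0.09 m, τ = 406.1 × 0.09 = 36.55 N·m clockwise.
Battery pack: 28.3 × 9.81 = 277.6 N down at 3.73 m → arm 0.56 m, τ = 277.6 × 0.56 = 155.5 N·m clockwise.
Net moment of existing loads = 192.1 N·m clockwise.
The bucket of sand weighs 12.2 × 9.81 = 119.7 N and must supply an equal counterclockwise moment, so its lever arm about the knife-edge support is 192.1 / 119.7 = 1.6 m.
That puts it at 3.17 − 1.6 = 1.57 m from the left end.

x ≈ 1.57 m from the left end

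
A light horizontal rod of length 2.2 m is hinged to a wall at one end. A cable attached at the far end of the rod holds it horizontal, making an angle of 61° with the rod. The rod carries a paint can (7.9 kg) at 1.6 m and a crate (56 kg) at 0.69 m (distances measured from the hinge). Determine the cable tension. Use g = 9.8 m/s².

Sum moments about the hinge (the unknown hinge reaction has zero arm there).
Paint can: 7.9 × 9.8 = 77.42 N down at 1.6 m → arm 1.6 m, τ = 77.42 × 1.6 = 123.9 N·m clockwise.
Crate: 56 × 9.8 = 548.8 N down at 0.69 m → arm 0.69 m, τ = 548.8 × 0.69 = 378.7 N·m clockwise.
Total clockwise load moment = 502.6 N·m.
The cable tension T acts at 2.2 m; only its component perpendicular to the rod, T sinθ, produces torque. sin 61° = 0.8746.
Setting net torque to zero: T × 2.2 × 0.8746 = 502.6 → T = 502.6 / 1.924 = 261 N.

T ≈ 261 N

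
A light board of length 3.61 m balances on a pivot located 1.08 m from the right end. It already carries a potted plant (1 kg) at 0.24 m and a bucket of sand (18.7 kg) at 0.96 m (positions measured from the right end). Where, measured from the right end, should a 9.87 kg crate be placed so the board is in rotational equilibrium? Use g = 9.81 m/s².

x ≈ 1.39 m from the right end

About the pivot (at 1.08 m from the right end):
Potted plant: 1 × 9.81 = 9.81 N down at 0.24 m → arm 0.84 m, τ = 9.81 × 0.84 = 8.24 N·m clockwise.
Bucket of sand: 18.7 × 9.81 = 183.4 N down at 0.96 m → arm 0.12 m, τ = 183.4 × 0.12 = 22.01 N·m clockwise.
Net moment of existing loads = 30.25 N·m clockwise.
The crate weighs 9.87 × 9.81 = 96.82 N and must supply an equal counterclockwise moment, so its lever arm about the pivot is 30.25 / 96.82 = 0.312 m.
That puts it at 1.08 + 0.312 = 1.39 m from the right end.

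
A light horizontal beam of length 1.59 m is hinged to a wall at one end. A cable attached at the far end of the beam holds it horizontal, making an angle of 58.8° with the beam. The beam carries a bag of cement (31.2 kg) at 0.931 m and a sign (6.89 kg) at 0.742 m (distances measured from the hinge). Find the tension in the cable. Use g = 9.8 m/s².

Taking torques about the hinge:
Bag of cement: 31.2 × 9.8 = 305.8 N down at 0.931 m → arm 0.931 m, τ = 305.8 × 0.931 = 284.7 N·m clockwise.
Sign: 6.89 × 9.8 = 67.52 N down at 0.742 m → arm 0.742 m, τ = 67.52 × 0.742 = 50.1 N·m clockwise.
Total clockwise load moment = 334.8 N·m.
The cable tension T acts at 1.59 m; only its component perpendicular to the beam, T sinθ, produces torque. sin 58.8° = 0.8554.
Balancing moments: T × 1.59 × 0.8554 = 334.8, giving T = 334.8 / 1.36 = 246 N.

T ≈ 246 N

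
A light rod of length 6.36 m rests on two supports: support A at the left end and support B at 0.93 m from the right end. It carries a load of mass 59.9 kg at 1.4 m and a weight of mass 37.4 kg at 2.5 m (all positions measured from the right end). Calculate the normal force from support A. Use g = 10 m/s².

R_A ≈ 160 N

Choose support B as the axis so its reaction then has zero moment arm.
Load: 59.9 × 10 = 599 N down at 1.4 m → arm 0.47 m, τ = 599 × 0.47 = 281.5 N·m counterclockwise.
Weight: 37.4 × 10 = 374 N down at 2.5 m → arm 1.57 m, τ = 374 × 1.57 = 587.2 N·m counterclockwise.
Net load moment about support B = 868.7 N·m counterclockwise.
Reaction R at support A is upward at 6.36 m, arm 5.43 m → moment R × 5.43 clockwise.
Στ = 0 ⇒ R × 5.43 = 868.7 ⇒ R = 160 N.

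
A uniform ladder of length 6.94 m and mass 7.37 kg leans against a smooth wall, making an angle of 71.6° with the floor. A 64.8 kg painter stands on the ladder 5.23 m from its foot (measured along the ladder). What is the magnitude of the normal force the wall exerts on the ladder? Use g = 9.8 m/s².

Taking torques about the foot of the ladder:
Ladder weight 7.37×9.8 = 72.23 N acts at 3.47 m along the ladder; its horizontal arm is 3.47·cos71.6° = 1.095 m → τ = 79.09 N·m clockwise.
Painter: 64.8×9.8 = 635 N at 5.23 m → arm 1.651 m → τ = 1048 N·m clockwise.
Wall normal N acts horizontally at the top; its moment arm is the height L sinθ = 6.94·sin71.6° = 6.585 m, counterclockwise.
For rotational equilibrium, N × 6.585 = 1127, so N = 171 N.

N_wall ≈ 171 N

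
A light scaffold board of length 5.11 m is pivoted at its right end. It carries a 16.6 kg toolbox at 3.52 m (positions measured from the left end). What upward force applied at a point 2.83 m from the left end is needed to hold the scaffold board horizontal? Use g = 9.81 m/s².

Choose the right end as the axis so the unknown pivot reaction has zero arm there.
Toolbox: 16.6 × 9.81 = 162.8 N down at 3.52 m → arm 1.59 m, τ = 162.8 × 1.59 = 258.9 N·m counterclockwise.
Net moment of the loads = 258.9 N·m counterclockwise.
The upward force F acts at a point 2.83 m from the left end, arm 2.28 m, giving F × 2.28 clockwise.
Στ = 0 ⇒ F × 2.28 = 258.9 ⇒ F = 258.9 / 2.28 = 114 N.

F ≈ 114 N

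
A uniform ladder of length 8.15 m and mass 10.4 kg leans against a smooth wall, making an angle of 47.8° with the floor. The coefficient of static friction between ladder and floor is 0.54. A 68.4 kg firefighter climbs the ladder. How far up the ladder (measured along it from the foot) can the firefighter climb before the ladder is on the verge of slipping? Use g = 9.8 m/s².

d ≈ 4.97 m

Take moments about the foot of the ladder.
Ladder weight 10.4×9.8 = 101.9 N acts at 4.075 m along the ladder; its horizontal arm is 4.075·cos47.8° = 2.737 m → τ = 278.9 N·m clockwise.
Firefighter weight 68.4×9.8 = 670.3 N at distance d → arm d·cos47.8° → τ = 670.3·d·0.6717 clockwise.
Wall normal N at the top has arm L sinθ = 6.038 m counterclockwise, so Στ = 0 gives N·6.038 = 278.9 + 450.2·d.
ΣFy = 0 ⇒ N_floor = 772.2 N, so the maximum friction is μ_s·N_floor = 0.54×772.2 = 417 N. ΣFx = 0 ⇒ N_wall = f, so at the slipping point N = 417 N.
Substituting: 417×6.038 = 278.9 + 450.2·d ⇒ d = (2518 − 278.9) / 450.2 = 4.97 m.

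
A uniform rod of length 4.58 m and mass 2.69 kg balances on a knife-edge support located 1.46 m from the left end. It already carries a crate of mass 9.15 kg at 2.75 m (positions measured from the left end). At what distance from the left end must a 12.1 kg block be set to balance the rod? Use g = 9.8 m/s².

x ≈ 0.3 m from the left end

Choose the knife-edge support (at 1.46 m from the left end) as the axis so the support reaction has zero arm there.
Beam weight: 2.69 × 9.8 = 26.36 N down at 2.29 m → arm 0.83 m, τ = 26.36 × 0.83 = 21.88 N·m clockwise.
Crate: 9.15 × 9.8 = 89.67 N down at 2.75 m → arm 1.29 m, τ = 89.67 × 1.29 = 115.7 N·m clockwise.
Net moment of existing loads = 137.6 N·m clockwise.
The block weighs 12.1 × 9.8 = 118.6 N and must supply an equal counterclockwise moment, so its lever arm about the knife-edge support is 137.6 / 118.6 = 1.16 m.
That puts it at 1.46 − 1.16 = 0.3 m from the left end.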